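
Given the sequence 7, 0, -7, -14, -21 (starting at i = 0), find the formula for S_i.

Check differences: 0 - 7 = -7
-7 - 0 = -7
Common difference d = -7.
First term a = 7.
Formula: S_i = 7 - 7*i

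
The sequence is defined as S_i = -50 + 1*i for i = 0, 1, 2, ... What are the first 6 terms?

This is an arithmetic sequence.
i=0: S_0 = -50 + 1*0 = -50
i=1: S_1 = -50 + 1*1 = -49
i=2: S_2 = -50 + 1*2 = -48
i=3: S_3 = -50 + 1*3 = -47
i=4: S_4 = -50 + 1*4 = -46
i=5: S_5 = -50 + 1*5 = -45
The first 6 terms are: [-50, -49, -48, -47, -46, -45]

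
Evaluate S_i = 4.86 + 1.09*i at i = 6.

S_6 = 4.86 + 1.09*6 = 4.86 + 6.54 = 11.4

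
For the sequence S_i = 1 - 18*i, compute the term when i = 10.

S_10 = 1 + -18*10 = 1 + -180 = -179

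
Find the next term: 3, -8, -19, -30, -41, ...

Differences: -8 - 3 = -11
This is an arithmetic sequence with common difference d = -11.
Next term = -41 + -11 = -52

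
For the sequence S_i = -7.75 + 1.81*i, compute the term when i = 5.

S_5 = -7.75 + 1.81*5 = -7.75 + 9.05 = 1.3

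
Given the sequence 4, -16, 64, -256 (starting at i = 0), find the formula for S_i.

Check ratios: -16 / 4 = -4.0
Common ratio r = -4.
First term a = 4.
Formula: S_i = 4 * (-4)^i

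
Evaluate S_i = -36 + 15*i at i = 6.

S_6 = -36 + 15*6 = -36 + 90 = 54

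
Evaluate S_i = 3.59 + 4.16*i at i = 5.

S_5 = 3.59 + 4.16*5 = 3.59 + 20.8 = 24.39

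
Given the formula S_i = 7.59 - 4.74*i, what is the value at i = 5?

S_5 = 7.59 + -4.74*5 = 7.59 + -23.7 = -16.11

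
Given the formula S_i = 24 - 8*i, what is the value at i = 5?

S_5 = 24 + -8*5 = 24 + -40 = -16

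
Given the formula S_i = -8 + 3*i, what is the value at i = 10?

S_10 = -8 + 3*10 = -8 + 30 = 22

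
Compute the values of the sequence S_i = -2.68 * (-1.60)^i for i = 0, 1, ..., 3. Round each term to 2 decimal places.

This is a geometric sequence.
i=0: S_0 = -2.68 * (-1.6)^0 = -2.68
i=1: S_1 = -2.68 * (-1.6)^1 ≈ 4.29
i=2: S_2 = -2.68 * (-1.6)^2 ≈ -6.86
i=3: S_3 = -2.68 * (-1.6)^3 ≈ 10.98
The first 4 terms are: [-2.68, 4.29, -6.86, 10.98]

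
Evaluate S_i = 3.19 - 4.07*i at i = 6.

S_6 = 3.19 + -4.07*6 = 3.19 + -24.42 = -21.23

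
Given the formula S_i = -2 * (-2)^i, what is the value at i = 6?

S_6 = -2 * (-2)^6 = -2 * 64 = -128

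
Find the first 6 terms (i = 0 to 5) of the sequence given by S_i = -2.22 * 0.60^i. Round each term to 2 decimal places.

This is a geometric sequence.
i=0: S_0 = -2.22 * 0.6^0 = -2.22
i=1: S_1 = -2.22 * 0.6^1 ≈ -1.33
i=2: S_2 = -2.22 * 0.6^2 ≈ -0.8
i=3: S_3 = -2.22 * 0.6^3 ≈ -0.48
i=4: S_4 = -2.22 * 0.6^4 ≈ -0.29
i=5: S_5 = -2.22 * 0.6^5 ≈ -0.17
The first 6 terms are: [-2.22, -1.33, -0.8, -0.48, -0.29, -0.17]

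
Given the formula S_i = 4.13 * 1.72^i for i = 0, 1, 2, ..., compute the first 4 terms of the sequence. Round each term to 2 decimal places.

This is a geometric sequence.
i=0: S_0 = 4.13 * 1.72^0 = 4.13
i=1: S_1 = 4.13 * 1.72^1 ≈ 7.1
i=2: S_2 = 4.13 * 1.72^2 ≈ 12.22
i=3: S_3 = 4.13 * 1.72^3 ≈ 21.02
The first 4 terms are: [4.13, 7.1, 12.22, 21.02]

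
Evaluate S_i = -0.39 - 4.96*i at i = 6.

S_6 = -0.39 + -4.96*6 = -0.39 + -29.76 = -30.15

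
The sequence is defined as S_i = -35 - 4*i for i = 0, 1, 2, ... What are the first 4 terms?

This is an arithmetic sequence.
i=0: S_0 = -35 + -4*0 = -35
i=1: S_1 = -35 + -4*1 = -39
i=2: S_2 = -35 + -4*2 = -43
i=3: S_3 = -35 + -4*3 = -47
The first 4 terms are: [-35, -39, -43, -47]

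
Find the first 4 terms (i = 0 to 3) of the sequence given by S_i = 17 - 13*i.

This is an arithmetic sequence.
i=0: S_0 = 17 + -13*0 = 17
i=1: S_1 = 17 + -13*1 = 4
i=2: S_2 = 17 + -13*2 = -9
i=3: S_3 = 17 + -13*3 = -22
The first 4 terms are: [17, 4, -9, -22]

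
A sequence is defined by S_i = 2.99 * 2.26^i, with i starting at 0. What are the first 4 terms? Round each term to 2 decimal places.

This is a geometric sequence.
i=0: S_0 = 2.99 * 2.26^0 = 2.99
i=1: S_1 = 2.99 * 2.26^1 ≈ 6.76
i=2: S_2 = 2.99 * 2.26^2 ≈ 15.27
i=3: S_3 = 2.99 * 2.26^3 ≈ 34.51
The first 4 terms are: [2.99, 6.76, 15.27, 34.51]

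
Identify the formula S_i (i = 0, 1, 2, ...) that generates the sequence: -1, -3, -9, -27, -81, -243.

Check ratios: -3 / -1 = 3.0
Common ratio r = 3.
First term a = -1.
Formula: S_i = -1 * 3^i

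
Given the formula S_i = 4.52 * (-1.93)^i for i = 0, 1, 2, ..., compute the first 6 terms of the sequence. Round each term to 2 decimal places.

This is a geometric sequence.
i=0: S_0 = 4.52 * (-1.93)^0 = 4.52
i=1: S_1 = 4.52 * (-1.93)^1 ≈ -8.72
i=2: S_2 = 4.52 * (-1.93)^2 ≈ 16.84
i=3: S_3 = 4.52 * (-1.93)^3 ≈ -32.49
i=4: S_4 = 4.52 * (-1.93)^4 ≈ 62.71
i=5: S_5 = 4.52 * (-1.93)^5 ≈ -121.04
The first 6 terms are: [4.52, -8.72, 16.84, -32.49, 62.71, -121.04]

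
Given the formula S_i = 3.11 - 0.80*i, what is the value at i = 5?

S_5 = 3.11 + -0.8*5 = 3.11 + -4.0 = -0.89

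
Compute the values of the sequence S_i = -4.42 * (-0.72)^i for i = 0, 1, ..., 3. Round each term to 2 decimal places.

This is a geometric sequence.
i=0: S_0 = -4.42 * (-0.72)^0 = -4.42
i=1: S_1 = -4.42 * (-0.72)^1 ≈ 3.18
i=2: S_2 = -4.42 * (-0.72)^2 ≈ -2.29
i=3: S_3 = -4.42 * (-0.72)^3 ≈ 1.65
The first 4 terms are: [-4.42, 3.18, -2.29, 1.65]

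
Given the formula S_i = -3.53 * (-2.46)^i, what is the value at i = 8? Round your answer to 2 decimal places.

S_8 = -3.53 * (-2.46)^8 ≈ -3.53 * 1341.1608 ≈ -4734.3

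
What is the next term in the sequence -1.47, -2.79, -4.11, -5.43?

Differences: -2.79 - -1.47 = -1.32
This is an arithmetic sequence with common difference d = -1.32.
Next term = -5.43 + -1.32 = -6.75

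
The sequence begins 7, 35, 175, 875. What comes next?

Ratios: 35 / 7 = 5.0
This is a geometric sequence with common ratio r = 5.
Next term = 875 * 5 = 4375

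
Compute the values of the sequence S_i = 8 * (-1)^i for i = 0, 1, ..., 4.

This is a geometric sequence.
i=0: S_0 = 8 * (-1)^0 = 8
i=1: S_1 = 8 * (-1)^1 = -8
i=2: S_2 = 8 * (-1)^2 = 8
i=3: S_3 = 8 * (-1)^3 = -8
i=4: S_4 = 8 * (-1)^4 = 8
The first 5 terms are: [8, -8, 8, -8, 8]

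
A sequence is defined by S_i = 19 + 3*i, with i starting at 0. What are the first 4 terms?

This is an arithmetic sequence.
i=0: S_0 = 19 + 3*0 = 19
i=1: S_1 = 19 + 3*1 = 22
i=2: S_2 = 19 + 3*2 = 25
i=3: S_3 = 19 + 3*3 = 28
The first 4 terms are: [19, 22, 25, 28]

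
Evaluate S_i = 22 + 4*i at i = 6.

S_6 = 22 + 4*6 = 22 + 24 = 46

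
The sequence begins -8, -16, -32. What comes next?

Ratios: -16 / -8 = 2.0
This is a geometric sequence with common ratio r = 2.
Next term = -32 * 2 = -64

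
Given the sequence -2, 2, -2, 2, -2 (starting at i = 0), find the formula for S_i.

Check ratios: 2 / -2 = -1.0
Common ratio r = -1.
First term a = -2.
Formula: S_i = -2 * (-1)^i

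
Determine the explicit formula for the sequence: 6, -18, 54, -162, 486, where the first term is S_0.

Check ratios: -18 / 6 = -3.0
Common ratio r = -3.
First term a = 6.
Formula: S_i = 6 * (-3)^i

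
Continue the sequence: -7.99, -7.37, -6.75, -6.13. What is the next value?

Differences: -7.37 - -7.99 = 0.62
This is an arithmetic sequence with common difference d = 0.62.
Next term = -6.13 + 0.62 = -5.51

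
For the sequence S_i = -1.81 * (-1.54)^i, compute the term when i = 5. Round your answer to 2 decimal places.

S_5 = -1.81 * (-1.54)^5 ≈ -1.81 * -8.6617 ≈ 15.68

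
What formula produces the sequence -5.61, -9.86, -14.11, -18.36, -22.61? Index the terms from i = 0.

Check differences: -9.86 - -5.61 = -4.25
-14.11 - -9.86 = -4.25
Common difference d = -4.25.
First term a = -5.61.
Formula: S_i = -5.61 - 4.25*i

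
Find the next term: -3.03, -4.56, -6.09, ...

Differences: -4.56 - -3.03 = -1.53
This is an arithmetic sequence with common difference d = -1.53.
Next term = -6.09 + -1.53 = -7.62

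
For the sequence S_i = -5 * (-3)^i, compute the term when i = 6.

S_6 = -5 * (-3)^6 = -5 * 729 = -3645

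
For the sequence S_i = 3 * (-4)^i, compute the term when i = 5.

S_5 = 3 * (-4)^5 = 3 * -1024 = -3072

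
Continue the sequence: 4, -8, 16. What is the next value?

Ratios: -8 / 4 = -2.0
This is a geometric sequence with common ratio r = -2.
Next term = 16 * -2 = -32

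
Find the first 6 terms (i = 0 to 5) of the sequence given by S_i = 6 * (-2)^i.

This is a geometric sequence.
i=0: S_0 = 6 * (-2)^0 = 6
i=1: S_1 = 6 * (-2)^1 = -12
i=2: S_2 = 6 * (-2)^2 = 24
i=3: S_3 = 6 * (-2)^3 = -48
i=4: S_4 = 6 * (-2)^4 = 96
i=5: S_5 = 6 * (-2)^5 = -192
The first 6 terms are: [6, -12, 24, -48, 96, -192]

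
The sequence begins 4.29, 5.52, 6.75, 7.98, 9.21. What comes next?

Differences: 5.52 - 4.29 = 1.23
This is an arithmetic sequence with common difference d = 1.23.
Next term = 9.21 + 1.23 = 10.44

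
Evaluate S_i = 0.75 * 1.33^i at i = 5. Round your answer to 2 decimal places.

S_5 = 0.75 * 1.33^5 ≈ 0.75 * 4.1616 ≈ 3.12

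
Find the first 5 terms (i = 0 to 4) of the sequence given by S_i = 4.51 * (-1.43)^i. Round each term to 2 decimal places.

This is a geometric sequence.
i=0: S_0 = 4.51 * (-1.43)^0 = 4.51
i=1: S_1 = 4.51 * (-1.43)^1 ≈ -6.45
i=2: S_2 = 4.51 * (-1.43)^2 ≈ 9.22
i=3: S_3 = 4.51 * (-1.43)^3 ≈ -13.19
i=4: S_4 = 4.51 * (-1.43)^4 ≈ 18.86
The first 5 terms are: [4.51, -6.45, 9.22, -13.19, 18.86]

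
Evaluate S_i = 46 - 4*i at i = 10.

S_10 = 46 + -4*10 = 46 + -40 = 6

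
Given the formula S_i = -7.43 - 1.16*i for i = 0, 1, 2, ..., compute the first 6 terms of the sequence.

This is an arithmetic sequence.
i=0: S_0 = -7.43 + -1.16*0 = -7.43
i=1: S_1 = -7.43 + -1.16*1 = -8.59
i=2: S_2 = -7.43 + -1.16*2 = -9.75
i=3: S_3 = -7.43 + -1.16*3 = -10.91
i=4: S_4 = -7.43 + -1.16*4 = -12.07
i=5: S_5 = -7.43 + -1.16*5 = -13.23
The first 6 terms are: [-7.43, -8.59, -9.75, -10.91, -12.07, -13.23]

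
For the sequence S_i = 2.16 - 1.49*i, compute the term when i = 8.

S_8 = 2.16 + -1.49*8 = 2.16 + -11.92 = -9.76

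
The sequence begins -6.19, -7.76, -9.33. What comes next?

Differences: -7.76 - -6.19 = -1.57
This is an arithmetic sequence with common difference d = -1.57.
Next term = -9.33 + -1.57 = -10.9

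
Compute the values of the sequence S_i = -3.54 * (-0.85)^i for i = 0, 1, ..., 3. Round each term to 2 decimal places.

This is a geometric sequence.
i=0: S_0 = -3.54 * (-0.85)^0 = -3.54
i=1: S_1 = -3.54 * (-0.85)^1 ≈ 3.01
i=2: S_2 = -3.54 * (-0.85)^2 ≈ -2.56
i=3: S_3 = -3.54 * (-0.85)^3 ≈ 2.17
The first 4 terms are: [-3.54, 3.01, -2.56, 2.17]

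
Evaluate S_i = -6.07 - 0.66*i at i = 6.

S_6 = -6.07 + -0.66*6 = -6.07 + -3.96 = -10.03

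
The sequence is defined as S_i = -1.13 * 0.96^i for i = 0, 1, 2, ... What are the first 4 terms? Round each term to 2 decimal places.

This is a geometric sequence.
i=0: S_0 = -1.13 * 0.96^0 = -1.13
i=1: S_1 = -1.13 * 0.96^1 ≈ -1.08
i=2: S_2 = -1.13 * 0.96^2 ≈ -1.04
i=3: S_3 = -1.13 * 0.96^3 ≈ -1.0
The first 4 terms are: [-1.13, -1.08, -1.04, -1.0]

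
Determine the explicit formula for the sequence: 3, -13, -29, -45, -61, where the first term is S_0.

Check differences: -13 - 3 = -16
-29 - -13 = -16
Common difference d = -16.
First term a = 3.
Formula: S_i = 3 - 16*i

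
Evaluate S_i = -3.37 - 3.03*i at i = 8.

S_8 = -3.37 + -3.03*8 = -3.37 + -24.24 = -27.61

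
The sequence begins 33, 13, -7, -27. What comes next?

Differences: 13 - 33 = -20
This is an arithmetic sequence with common difference d = -20.
Next term = -27 + -20 = -47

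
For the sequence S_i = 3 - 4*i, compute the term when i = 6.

S_6 = 3 + -4*6 = 3 + -24 = -21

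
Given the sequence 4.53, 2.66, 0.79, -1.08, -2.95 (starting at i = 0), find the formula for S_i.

Check differences: 2.66 - 4.53 = -1.87
0.79 - 2.66 = -1.87
Common difference d = -1.87.
First term a = 4.53.
Formula: S_i = 4.53 - 1.87*i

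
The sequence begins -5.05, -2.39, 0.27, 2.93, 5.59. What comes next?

Differences: -2.39 - -5.05 = 2.66
This is an arithmetic sequence with common difference d = 2.66.
Next term = 5.59 + 2.66 = 8.25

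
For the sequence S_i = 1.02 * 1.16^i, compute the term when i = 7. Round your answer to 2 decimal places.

S_7 = 1.02 * 1.16^7 ≈ 1.02 * 2.8262 ≈ 2.88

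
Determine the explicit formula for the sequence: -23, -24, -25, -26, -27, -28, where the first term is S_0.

Check differences: -24 - -23 = -1
-25 - -24 = -1
Common difference d = -1.
First term a = -23.
Formula: S_i = -23 - 1*i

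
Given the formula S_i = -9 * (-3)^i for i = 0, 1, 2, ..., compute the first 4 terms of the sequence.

This is a geometric sequence.
i=0: S_0 = -9 * (-3)^0 = -9
i=1: S_1 = -9 * (-3)^1 = 27
i=2: S_2 = -9 * (-3)^2 = -81
i=3: S_3 = -9 * (-3)^3 = 243
The first 4 terms are: [-9, 27, -81, 243]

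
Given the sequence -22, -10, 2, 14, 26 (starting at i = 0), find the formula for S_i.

Check differences: -10 - -22 = 12
2 - -10 = 12
Common difference d = 12.
First term a = -22.
Formula: S_i = -22 + 12*i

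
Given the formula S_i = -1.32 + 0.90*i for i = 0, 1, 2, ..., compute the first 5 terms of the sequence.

This is an arithmetic sequence.
i=0: S_0 = -1.32 + 0.9*0 = -1.32
i=1: S_1 = -1.32 + 0.9*1 = -0.42
i=2: S_2 = -1.32 + 0.9*2 = 0.48
i=3: S_3 = -1.32 + 0.9*3 = 1.38
i=4: S_4 = -1.32 + 0.9*4 = 2.28
The first 5 terms are: [-1.32, -0.42, 0.48, 1.38, 2.28]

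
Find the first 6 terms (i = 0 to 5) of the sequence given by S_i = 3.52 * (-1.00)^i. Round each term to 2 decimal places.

This is a geometric sequence.
i=0: S_0 = 3.52 * (-1.0)^0 = 3.52
i=1: S_1 = 3.52 * (-1.0)^1 = -3.52
i=2: S_2 = 3.52 * (-1.0)^2 = 3.52
i=3: S_3 = 3.52 * (-1.0)^3 = -3.52
i=4: S_4 = 3.52 * (-1.0)^4 = 3.52
i=5: S_5 = 3.52 * (-1.0)^5 = -3.52
The first 6 terms are: [3.52, -3.52, 3.52, -3.52, 3.52, -3.52]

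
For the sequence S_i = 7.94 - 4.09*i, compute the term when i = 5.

S_5 = 7.94 + -4.09*5 = 7.94 + -20.45 = -12.51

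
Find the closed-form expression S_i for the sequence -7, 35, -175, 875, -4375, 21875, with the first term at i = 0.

Check ratios: 35 / -7 = -5.0
Common ratio r = -5.
First term a = -7.
Formula: S_i = -7 * (-5)^i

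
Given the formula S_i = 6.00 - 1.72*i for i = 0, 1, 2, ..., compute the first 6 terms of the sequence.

This is an arithmetic sequence.
i=0: S_0 = 6.0 + -1.72*0 = 6.0
i=1: S_1 = 6.0 + -1.72*1 = 4.28
i=2: S_2 = 6.0 + -1.72*2 = 2.56
i=3: S_3 = 6.0 + -1.72*3 = 0.84
i=4: S_4 = 6.0 + -1.72*4 = -0.88
i=5: S_5 = 6.0 + -1.72*5 = -2.6
The first 6 terms are: [6.0, 4.28, 2.56, 0.84, -0.88, -2.6]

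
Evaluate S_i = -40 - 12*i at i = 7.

S_7 = -40 + -12*7 = -40 + -84 = -124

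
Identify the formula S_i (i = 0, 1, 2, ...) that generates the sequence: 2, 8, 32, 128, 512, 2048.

Check ratios: 8 / 2 = 4.0
Common ratio r = 4.
First term a = 2.
Formula: S_i = 2 * 4^i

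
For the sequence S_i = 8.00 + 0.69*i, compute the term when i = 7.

S_7 = 8.0 + 0.69*7 = 8.0 + 4.83 = 12.83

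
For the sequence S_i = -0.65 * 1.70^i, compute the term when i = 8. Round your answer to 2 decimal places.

S_8 = -0.65 * 1.7^8 ≈ -0.65 * 69.7576 ≈ -45.34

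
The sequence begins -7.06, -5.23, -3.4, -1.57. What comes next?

Differences: -5.23 - -7.06 = 1.83
This is an arithmetic sequence with common difference d = 1.83.
Next term = -1.57 + 1.83 = 0.26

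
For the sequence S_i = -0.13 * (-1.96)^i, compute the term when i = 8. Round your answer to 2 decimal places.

S_8 = -0.13 * (-1.96)^8 ≈ -0.13 * 217.7953 ≈ -28.31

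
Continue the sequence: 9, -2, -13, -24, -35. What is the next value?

Differences: -2 - 9 = -11
This is an arithmetic sequence with common difference d = -11.
Next term = -35 + -11 = -46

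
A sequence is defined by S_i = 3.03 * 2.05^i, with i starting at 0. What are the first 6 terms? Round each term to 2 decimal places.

This is a geometric sequence.
i=0: S_0 = 3.03 * 2.05^0 = 3.03
i=1: S_1 = 3.03 * 2.05^1 ≈ 6.21
i=2: S_2 = 3.03 * 2.05^2 ≈ 12.73
i=3: S_3 = 3.03 * 2.05^3 ≈ 26.1
i=4: S_4 = 3.03 * 2.05^4 ≈ 53.51
i=5: S_5 = 3.03 * 2.05^5 ≈ 109.7
The first 6 terms are: [3.03, 6.21, 12.73, 26.1, 53.51, 109.7]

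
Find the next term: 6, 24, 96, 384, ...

Ratios: 24 / 6 = 4.0
This is a geometric sequence with common ratio r = 4.
Next term = 384 * 4 = 1536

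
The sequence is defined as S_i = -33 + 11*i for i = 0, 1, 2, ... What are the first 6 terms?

This is an arithmetic sequence.
i=0: S_0 = -33 + 11*0 = -33
i=1: S_1 = -33 + 11*1 = -22
i=2: S_2 = -33 + 11*2 = -11
i=3: S_3 = -33 + 11*3 = 0
i=4: S_4 = -33 + 11*4 = 11
i=5: S_5 = -33 + 11*5 = 22
The first 6 terms are: [-33, -22, -11, 0, 11, 22]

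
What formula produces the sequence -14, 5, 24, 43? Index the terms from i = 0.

Check differences: 5 - -14 = 19
24 - 5 = 19
Common difference d = 19.
First term a = -14.
Formula: S_i = -14 + 19*i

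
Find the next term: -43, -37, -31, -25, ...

Differences: -37 - -43 = 6
This is an arithmetic sequence with common difference d = 6.
Next term = -25 + 6 = -19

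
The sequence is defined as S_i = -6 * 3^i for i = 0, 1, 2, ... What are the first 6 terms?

This is a geometric sequence.
i=0: S_0 = -6 * 3^0 = -6
i=1: S_1 = -6 * 3^1 = -18
i=2: S_2 = -6 * 3^2 = -54
i=3: S_3 = -6 * 3^3 = -162
i=4: S_4 = -6 * 3^4 = -486
i=5: S_5 = -6 * 3^5 = -1458
The first 6 terms are: [-6, -18, -54, -162, -486, -1458]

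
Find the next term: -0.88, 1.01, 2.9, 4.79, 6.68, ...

Differences: 1.01 - -0.88 = 1.89
This is an arithmetic sequence with common difference d = 1.89.
Next term = 6.68 + 1.89 = 8.57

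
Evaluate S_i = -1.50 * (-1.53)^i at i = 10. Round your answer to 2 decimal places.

S_10 = -1.5 * (-1.53)^10 ≈ -1.5 * 70.2934 ≈ -105.44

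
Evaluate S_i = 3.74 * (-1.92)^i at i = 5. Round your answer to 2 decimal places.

S_5 = 3.74 * (-1.92)^5 ≈ 3.74 * -26.0919 ≈ -97.58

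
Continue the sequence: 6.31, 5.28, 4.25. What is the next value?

Differences: 5.28 - 6.31 = -1.03
This is an arithmetic sequence with common difference d = -1.03.
Next term = 4.25 + -1.03 = 3.22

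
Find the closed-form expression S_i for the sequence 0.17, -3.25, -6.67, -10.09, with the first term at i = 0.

Check differences: -3.25 - 0.17 = -3.42
-6.67 - -3.25 = -3.42
Common difference d = -3.42.
First term a = 0.17.
Formula: S_i = 0.17 - 3.42*i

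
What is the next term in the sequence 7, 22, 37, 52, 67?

Differences: 22 - 7 = 15
This is an arithmetic sequence with common difference d = 15.
Next term = 67 + 15 = 82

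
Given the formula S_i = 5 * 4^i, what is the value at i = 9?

S_9 = 5 * 4^9 = 5 * 262144 = 1310720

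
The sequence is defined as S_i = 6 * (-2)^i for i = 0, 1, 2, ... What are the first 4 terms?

This is a geometric sequence.
i=0: S_0 = 6 * (-2)^0 = 6
i=1: S_1 = 6 * (-2)^1 = -12
i=2: S_2 = 6 * (-2)^2 = 24
i=3: S_3 = 6 * (-2)^3 = -48
The first 4 terms are: [6, -12, 24, -48]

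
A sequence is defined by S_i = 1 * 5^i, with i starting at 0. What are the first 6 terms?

This is a geometric sequence.
i=0: S_0 = 1 * 5^0 = 1
i=1: S_1 = 1 * 5^1 = 5
i=2: S_2 = 1 * 5^2 = 25
i=3: S_3 = 1 * 5^3 = 125
i=4: S_4 = 1 * 5^4 = 625
i=5: S_5 = 1 * 5^5 = 3125
The first 6 terms are: [1, 5, 25, 125, 625, 3125]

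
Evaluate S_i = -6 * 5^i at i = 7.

S_7 = -6 * 5^7 = -6 * 78125 = -468750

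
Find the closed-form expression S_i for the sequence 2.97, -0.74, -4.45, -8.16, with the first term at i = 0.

Check differences: -0.74 - 2.97 = -3.71
-4.45 - -0.74 = -3.71
Common difference d = -3.71.
First term a = 2.97.
Formula: S_i = 2.97 - 3.71*i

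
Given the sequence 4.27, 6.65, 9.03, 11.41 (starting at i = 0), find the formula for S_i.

Check differences: 6.65 - 4.27 = 2.38
9.03 - 6.65 = 2.38
Common difference d = 2.38.
First term a = 4.27.
Formula: S_i = 4.27 + 2.38*i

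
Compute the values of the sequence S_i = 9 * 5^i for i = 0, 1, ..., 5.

This is a geometric sequence.
i=0: S_0 = 9 * 5^0 = 9
i=1: S_1 = 9 * 5^1 = 45
i=2: S_2 = 9 * 5^2 = 225
i=3: S_3 = 9 * 5^3 = 1125
i=4: S_4 = 9 * 5^4 = 5625
i=5: S_5 = 9 * 5^5 = 28125
The first 6 terms are: [9, 45, 225, 1125, 5625, 28125]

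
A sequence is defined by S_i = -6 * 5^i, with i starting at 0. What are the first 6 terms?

This is a geometric sequence.
i=0: S_0 = -6 * 5^0 = -6
i=1: S_1 = -6 * 5^1 = -30
i=2: S_2 = -6 * 5^2 = -150
i=3: S_3 = -6 * 5^3 = -750
i=4: S_4 = -6 * 5^4 = -3750
i=5: S_5 = -6 * 5^5 = -18750
The first 6 terms are: [-6, -30, -150, -750, -3750, -18750]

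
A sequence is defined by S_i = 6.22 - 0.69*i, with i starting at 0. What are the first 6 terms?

This is an arithmetic sequence.
i=0: S_0 = 6.22 + -0.69*0 = 6.22
i=1: S_1 = 6.22 + -0.69*1 = 5.53
i=2: S_2 = 6.22 + -0.69*2 = 4.84
i=3: S_3 = 6.22 + -0.69*3 = 4.15
i=4: S_4 = 6.22 + -0.69*4 = 3.46
i=5: S_5 = 6.22 + -0.69*5 = 2.77
The first 6 terms are: [6.22, 5.53, 4.84, 4.15, 3.46, 2.77]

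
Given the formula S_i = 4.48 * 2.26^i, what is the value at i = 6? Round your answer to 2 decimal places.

S_6 = 4.48 * 2.26^6 ≈ 4.48 * 133.2449 ≈ 596.94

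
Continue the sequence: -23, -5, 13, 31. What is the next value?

Differences: -5 - -23 = 18
This is an arithmetic sequence with common difference d = 18.
Next term = 31 + 18 = 49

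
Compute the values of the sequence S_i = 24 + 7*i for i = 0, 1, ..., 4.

This is an arithmetic sequence.
i=0: S_0 = 24 + 7*0 = 24
i=1: S_1 = 24 + 7*1 = 31
i=2: S_2 = 24 + 7*2 = 38
i=3: S_3 = 24 + 7*3 = 45
i=4: S_4 = 24 + 7*4 = 52
The first 5 terms are: [24, 31, 38, 45, 52]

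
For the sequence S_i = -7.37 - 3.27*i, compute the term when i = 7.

S_7 = -7.37 + -3.27*7 = -7.37 + -22.89 = -30.26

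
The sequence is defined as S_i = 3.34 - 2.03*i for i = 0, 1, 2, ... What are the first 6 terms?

This is an arithmetic sequence.
i=0: S_0 = 3.34 + -2.03*0 = 3.34
i=1: S_1 = 3.34 + -2.03*1 = 1.31
i=2: S_2 = 3.34 + -2.03*2 = -0.72
i=3: S_3 = 3.34 + -2.03*3 = -2.75
i=4: S_4 = 3.34 + -2.03*4 = -4.78
i=5: S_5 = 3.34 + -2.03*5 = -6.81
The first 6 terms are: [3.34, 1.31, -0.72, -2.75, -4.78, -6.81]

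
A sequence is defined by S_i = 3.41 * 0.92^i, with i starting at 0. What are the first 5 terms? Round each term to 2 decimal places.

This is a geometric sequence.
i=0: S_0 = 3.41 * 0.92^0 = 3.41
i=1: S_1 = 3.41 * 0.92^1 ≈ 3.14
i=2: S_2 = 3.41 * 0.92^2 ≈ 2.89
i=3: S_3 = 3.41 * 0.92^3 ≈ 2.66
i=4: S_4 = 3.41 * 0.92^4 ≈ 2.44
The first 5 terms are: [3.41, 3.14, 2.89, 2.66, 2.44]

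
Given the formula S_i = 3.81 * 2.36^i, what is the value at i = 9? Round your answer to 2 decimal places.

S_9 = 3.81 * 2.36^9 ≈ 3.81 * 2270.9524 ≈ 8652.33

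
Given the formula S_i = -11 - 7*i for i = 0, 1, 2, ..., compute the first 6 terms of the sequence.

This is an arithmetic sequence.
i=0: S_0 = -11 + -7*0 = -11
i=1: S_1 = -11 + -7*1 = -18
i=2: S_2 = -11 + -7*2 = -25
i=3: S_3 = -11 + -7*3 = -32
i=4: S_4 = -11 + -7*4 = -39
i=5: S_5 = -11 + -7*5 = -46
The first 6 terms are: [-11, -18, -25, -32, -39, -46]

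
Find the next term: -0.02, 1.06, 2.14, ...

Differences: 1.06 - -0.02 = 1.08
This is an arithmetic sequence with common difference d = 1.08.
Next term = 2.14 + 1.08 = 3.22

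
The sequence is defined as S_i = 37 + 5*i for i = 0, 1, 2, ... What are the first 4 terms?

This is an arithmetic sequence.
i=0: S_0 = 37 + 5*0 = 37
i=1: S_1 = 37 + 5*1 = 42
i=2: S_2 = 37 + 5*2 = 47
i=3: S_3 = 37 + 5*3 = 52
The first 4 terms are: [37, 42, 47, 52]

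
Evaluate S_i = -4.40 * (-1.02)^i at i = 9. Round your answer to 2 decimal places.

S_9 = -4.4 * (-1.02)^9 ≈ -4.4 * -1.1951 ≈ 5.26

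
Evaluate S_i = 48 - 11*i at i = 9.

S_9 = 48 + -11*9 = 48 + -99 = -51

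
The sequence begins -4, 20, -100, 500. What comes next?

Ratios: 20 / -4 = -5.0
This is a geometric sequence with common ratio r = -5.
Next term = 500 * -5 = -2500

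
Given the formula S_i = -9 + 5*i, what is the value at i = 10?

S_10 = -9 + 5*10 = -9 + 50 = 41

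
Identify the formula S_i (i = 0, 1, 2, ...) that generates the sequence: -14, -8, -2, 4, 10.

Check differences: -8 - -14 = 6
-2 - -8 = 6
Common difference d = 6.
First term a = -14.
Formula: S_i = -14 + 6*i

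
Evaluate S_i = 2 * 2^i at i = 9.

S_9 = 2 * 2^9 = 2 * 512 = 1024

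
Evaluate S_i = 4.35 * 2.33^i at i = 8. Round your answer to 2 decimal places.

S_8 = 4.35 * 2.33^8 ≈ 4.35 * 868.6551 ≈ 3778.65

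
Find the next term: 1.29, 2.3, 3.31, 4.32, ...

Differences: 2.3 - 1.29 = 1.01
This is an arithmetic sequence with common difference d = 1.01.
Next term = 4.32 + 1.01 = 5.33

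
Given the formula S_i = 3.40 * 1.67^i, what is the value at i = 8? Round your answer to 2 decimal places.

S_8 = 3.4 * 1.67^8 ≈ 3.4 * 60.4967 ≈ 205.69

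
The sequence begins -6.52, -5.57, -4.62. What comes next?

Differences: -5.57 - -6.52 = 0.95
This is an arithmetic sequence with common difference d = 0.95.
Next term = -4.62 + 0.95 = -3.67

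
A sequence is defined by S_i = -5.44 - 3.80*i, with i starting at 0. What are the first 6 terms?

This is an arithmetic sequence.
i=0: S_0 = -5.44 + -3.8*0 = -5.44
i=1: S_1 = -5.44 + -3.8*1 = -9.24
i=2: S_2 = -5.44 + -3.8*2 = -13.04
i=3: S_3 = -5.44 + -3.8*3 = -16.84
i=4: S_4 = -5.44 + -3.8*4 = -20.64
i=5: S_5 = -5.44 + -3.8*5 = -24.44
The first 6 terms are: [-5.44, -9.24, -13.04, -16.84, -20.64, -24.44]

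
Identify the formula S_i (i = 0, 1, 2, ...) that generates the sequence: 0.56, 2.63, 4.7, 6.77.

Check differences: 2.63 - 0.56 = 2.07
4.7 - 2.63 = 2.07
Common difference d = 2.07.
First term a = 0.56.
Formula: S_i = 0.56 + 2.07*i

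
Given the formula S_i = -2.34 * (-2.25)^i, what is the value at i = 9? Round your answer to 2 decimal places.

S_9 = -2.34 * (-2.25)^9 ≈ -2.34 * -1477.8919 ≈ 3458.27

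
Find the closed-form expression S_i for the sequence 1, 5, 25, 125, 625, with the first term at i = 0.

Check ratios: 5 / 1 = 5.0
Common ratio r = 5.
First term a = 1.
Formula: S_i = 1 * 5^i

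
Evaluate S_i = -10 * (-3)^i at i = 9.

S_9 = -10 * (-3)^9 = -10 * -19683 = 196830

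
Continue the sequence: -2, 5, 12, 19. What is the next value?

Differences: 5 - -2 = 7
This is an arithmetic sequence with common difference d = 7.
Next term = 19 + 7 = 26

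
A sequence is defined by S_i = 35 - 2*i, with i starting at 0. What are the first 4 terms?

This is an arithmetic sequence.
i=0: S_0 = 35 + -2*0 = 35
i=1: S_1 = 35 + -2*1 = 33
i=2: S_2 = 35 + -2*2 = 31
i=3: S_3 = 35 + -2*3 = 29
The first 4 terms are: [35, 33, 31, 29]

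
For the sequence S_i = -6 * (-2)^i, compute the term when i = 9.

S_9 = -6 * (-2)^9 = -6 * -512 = 3072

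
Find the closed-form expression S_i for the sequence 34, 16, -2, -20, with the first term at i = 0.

Check differences: 16 - 34 = -18
-2 - 16 = -18
Common difference d = -18.
First term a = 34.
Formula: S_i = 34 - 18*i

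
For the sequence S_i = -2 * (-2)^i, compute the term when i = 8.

S_8 = -2 * (-2)^8 = -2 * 256 = -512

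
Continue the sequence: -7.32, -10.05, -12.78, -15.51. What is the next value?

Differences: -10.05 - -7.32 = -2.73
This is an arithmetic sequence with common difference d = -2.73.
Next term = -15.51 + -2.73 = -18.24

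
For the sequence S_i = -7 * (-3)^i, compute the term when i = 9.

S_9 = -7 * (-3)^9 = -7 * -19683 = 137781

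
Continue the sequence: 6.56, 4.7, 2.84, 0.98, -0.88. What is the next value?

Differences: 4.7 - 6.56 = -1.86
This is an arithmetic sequence with common difference d = -1.86.
Next term = -0.88 + -1.86 = -2.74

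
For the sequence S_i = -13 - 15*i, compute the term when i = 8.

S_8 = -13 + -15*8 = -13 + -120 = -133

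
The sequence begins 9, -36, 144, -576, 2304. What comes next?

Ratios: -36 / 9 = -4.0
This is a geometric sequence with common ratio r = -4.
Next term = 2304 * -4 = -9216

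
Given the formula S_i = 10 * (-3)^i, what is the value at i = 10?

S_10 = 10 * (-3)^10 = 10 * 59049 = 590490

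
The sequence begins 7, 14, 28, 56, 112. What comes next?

Ratios: 14 / 7 = 2.0
This is a geometric sequence with common ratio r = 2.
Next term = 112 * 2 = 224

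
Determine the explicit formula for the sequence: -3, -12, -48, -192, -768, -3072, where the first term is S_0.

Check ratios: -12 / -3 = 4.0
Common ratio r = 4.
First term a = -3.
Formula: S_i = -3 * 4^i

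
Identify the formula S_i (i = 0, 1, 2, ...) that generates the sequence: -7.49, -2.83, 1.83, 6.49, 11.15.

Check differences: -2.83 - -7.49 = 4.66
1.83 - -2.83 = 4.66
Common difference d = 4.66.
First term a = -7.49.
Formula: S_i = -7.49 + 4.66*i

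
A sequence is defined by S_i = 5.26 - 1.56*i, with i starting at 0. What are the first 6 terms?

This is an arithmetic sequence.
i=0: S_0 = 5.26 + -1.56*0 = 5.26
i=1: S_1 = 5.26 + -1.56*1 = 3.7
i=2: S_2 = 5.26 + -1.56*2 = 2.14
i=3: S_3 = 5.26 + -1.56*3 = 0.58
i=4: S_4 = 5.26 + -1.56*4 = -0.98
i=5: S_5 = 5.26 + -1.56*5 = -2.54
The first 6 terms are: [5.26, 3.7, 2.14, 0.58, -0.98, -2.54]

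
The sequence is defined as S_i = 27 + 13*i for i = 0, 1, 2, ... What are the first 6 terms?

This is an arithmetic sequence.
i=0: S_0 = 27 + 13*0 = 27
i=1: S_1 = 27 + 13*1 = 40
i=2: S_2 = 27 + 13*2 = 53
i=3: S_3 = 27 + 13*3 = 66
i=4: S_4 = 27 + 13*4 = 79
i=5: S_5 = 27 + 13*5 = 92
The first 6 terms are: [27, 40, 53, 66, 79, 92]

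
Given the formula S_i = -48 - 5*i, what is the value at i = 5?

S_5 = -48 + -5*5 = -48 + -25 = -73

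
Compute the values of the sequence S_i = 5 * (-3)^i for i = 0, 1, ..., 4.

This is a geometric sequence.
i=0: S_0 = 5 * (-3)^0 = 5
i=1: S_1 = 5 * (-3)^1 = -15
i=2: S_2 = 5 * (-3)^2 = 45
i=3: S_3 = 5 * (-3)^3 = -135
i=4: S_4 = 5 * (-3)^4 = 405
The first 5 terms are: [5, -15, 45, -135, 405]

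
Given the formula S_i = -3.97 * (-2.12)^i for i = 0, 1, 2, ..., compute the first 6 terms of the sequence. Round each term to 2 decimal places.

This is a geometric sequence.
i=0: S_0 = -3.97 * (-2.12)^0 = -3.97
i=1: S_1 = -3.97 * (-2.12)^1 ≈ 8.42
i=2: S_2 = -3.97 * (-2.12)^2 ≈ -17.84
i=3: S_3 = -3.97 * (-2.12)^3 ≈ 37.83
i=4: S_4 = -3.97 * (-2.12)^4 ≈ -80.19
i=5: S_5 = -3.97 * (-2.12)^5 ≈ 170.01
The first 6 terms are: [-3.97, 8.42, -17.84, 37.83, -80.19, 170.01]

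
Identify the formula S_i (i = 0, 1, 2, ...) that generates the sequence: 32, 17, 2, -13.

Check differences: 17 - 32 = -15
2 - 17 = -15
Common difference d = -15.
First term a = 32.
Formula: S_i = 32 - 15*i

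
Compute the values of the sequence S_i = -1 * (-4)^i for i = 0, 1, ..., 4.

This is a geometric sequence.
i=0: S_0 = -1 * (-4)^0 = -1
i=1: S_1 = -1 * (-4)^1 = 4
i=2: S_2 = -1 * (-4)^2 = -16
i=3: S_3 = -1 * (-4)^3 = 64
i=4: S_4 = -1 * (-4)^4 = -256
The first 5 terms are: [-1, 4, -16, 64, -256]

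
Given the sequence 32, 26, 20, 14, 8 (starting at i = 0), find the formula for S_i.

Check differences: 26 - 32 = -6
20 - 26 = -6
Common difference d = -6.
First term a = 32.
Formula: S_i = 32 - 6*i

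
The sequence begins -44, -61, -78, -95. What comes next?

Differences: -61 - -44 = -17
This is an arithmetic sequence with common difference d = -17.
Next term = -95 + -17 = -112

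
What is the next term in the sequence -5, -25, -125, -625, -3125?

Ratios: -25 / -5 = 5.0
This is a geometric sequence with common ratio r = 5.
Next term = -3125 * 5 = -15625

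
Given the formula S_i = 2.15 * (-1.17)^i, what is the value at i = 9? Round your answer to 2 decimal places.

S_9 = 2.15 * (-1.17)^9 ≈ 2.15 * -4.1084 ≈ -8.83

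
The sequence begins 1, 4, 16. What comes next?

Ratios: 4 / 1 = 4.0
This is a geometric sequence with common ratio r = 4.
Next term = 16 * 4 = 64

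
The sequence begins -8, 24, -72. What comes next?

Ratios: 24 / -8 = -3.0
This is a geometric sequence with common ratio r = -3.
Next term = -72 * -3 = 216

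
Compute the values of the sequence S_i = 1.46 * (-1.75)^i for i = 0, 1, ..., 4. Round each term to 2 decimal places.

This is a geometric sequence.
i=0: S_0 = 1.46 * (-1.75)^0 = 1.46
i=1: S_1 = 1.46 * (-1.75)^1 ≈ -2.56
i=2: S_2 = 1.46 * (-1.75)^2 ≈ 4.47
i=3: S_3 = 1.46 * (-1.75)^3 ≈ -7.82
i=4: S_4 = 1.46 * (-1.75)^4 ≈ 13.69
The first 5 terms are: [1.46, -2.56, 4.47, -7.82, 13.69]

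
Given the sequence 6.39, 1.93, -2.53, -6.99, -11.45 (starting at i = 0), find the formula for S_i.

Check differences: 1.93 - 6.39 = -4.46
-2.53 - 1.93 = -4.46
Common difference d = -4.46.
First term a = 6.39.
Formula: S_i = 6.39 - 4.46*i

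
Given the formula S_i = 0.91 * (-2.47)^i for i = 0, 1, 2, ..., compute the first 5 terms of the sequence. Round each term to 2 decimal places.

This is a geometric sequence.
i=0: S_0 = 0.91 * (-2.47)^0 = 0.91
i=1: S_1 = 0.91 * (-2.47)^1 ≈ -2.25
i=2: S_2 = 0.91 * (-2.47)^2 ≈ 5.55
i=3: S_3 = 0.91 * (-2.47)^3 ≈ -13.71
i=4: S_4 = 0.91 * (-2.47)^4 ≈ 33.87
The first 5 terms are: [0.91, -2.25, 5.55, -13.71, 33.87]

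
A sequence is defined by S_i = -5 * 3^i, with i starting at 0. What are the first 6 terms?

This is a geometric sequence.
i=0: S_0 = -5 * 3^0 = -5
i=1: S_1 = -5 * 3^1 = -15
i=2: S_2 = -5 * 3^2 = -45
i=3: S_3 = -5 * 3^3 = -135
i=4: S_4 = -5 * 3^4 = -405
i=5: S_5 = -5 * 3^5 = -1215
The first 6 terms are: [-5, -15, -45, -135, -405, -1215]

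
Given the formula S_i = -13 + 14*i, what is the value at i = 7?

S_7 = -13 + 14*7 = -13 + 98 = 85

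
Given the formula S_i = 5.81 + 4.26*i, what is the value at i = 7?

S_7 = 5.81 + 4.26*7 = 5.81 + 29.82 = 35.63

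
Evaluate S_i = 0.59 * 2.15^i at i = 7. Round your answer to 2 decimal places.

S_7 = 0.59 * 2.15^7 ≈ 0.59 * 212.3583 ≈ 125.29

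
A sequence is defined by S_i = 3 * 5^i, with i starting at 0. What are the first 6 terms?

This is a geometric sequence.
i=0: S_0 = 3 * 5^0 = 3
i=1: S_1 = 3 * 5^1 = 15
i=2: S_2 = 3 * 5^2 = 75
i=3: S_3 = 3 * 5^3 = 375
i=4: S_4 = 3 * 5^4 = 1875
i=5: S_5 = 3 * 5^5 = 9375
The first 6 terms are: [3, 15, 75, 375, 1875, 9375]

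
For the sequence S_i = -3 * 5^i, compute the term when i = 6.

S_6 = -3 * 5^6 = -3 * 15625 = -46875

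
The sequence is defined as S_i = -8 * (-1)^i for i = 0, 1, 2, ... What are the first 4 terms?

This is a geometric sequence.
i=0: S_0 = -8 * (-1)^0 = -8
i=1: S_1 = -8 * (-1)^1 = 8
i=2: S_2 = -8 * (-1)^2 = -8
i=3: S_3 = -8 * (-1)^3 = 8
The first 4 terms are: [-8, 8, -8, 8]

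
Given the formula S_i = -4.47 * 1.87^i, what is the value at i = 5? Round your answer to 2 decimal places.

S_5 = -4.47 * 1.87^5 ≈ -4.47 * 22.8669 ≈ -102.22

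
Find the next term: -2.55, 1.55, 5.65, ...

Differences: 1.55 - -2.55 = 4.1
This is an arithmetic sequence with common difference d = 4.1.
Next term = 5.65 + 4.1 = 9.75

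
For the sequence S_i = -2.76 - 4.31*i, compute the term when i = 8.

S_8 = -2.76 + -4.31*8 = -2.76 + -34.48 = -37.24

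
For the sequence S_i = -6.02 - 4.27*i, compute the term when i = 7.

S_7 = -6.02 + -4.27*7 = -6.02 + -29.89 = -35.91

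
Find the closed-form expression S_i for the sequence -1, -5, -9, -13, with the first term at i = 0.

Check differences: -5 - -1 = -4
-9 - -5 = -4
Common difference d = -4.
First term a = -1.
Formula: S_i = -1 - 4*i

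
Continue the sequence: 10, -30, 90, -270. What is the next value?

Ratios: -30 / 10 = -3.0
This is a geometric sequence with common ratio r = -3.
Next term = -270 * -3 = 810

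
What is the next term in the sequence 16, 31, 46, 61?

Differences: 31 - 16 = 15
This is an arithmetic sequence with common difference d = 15.
Next term = 61 + 15 = 76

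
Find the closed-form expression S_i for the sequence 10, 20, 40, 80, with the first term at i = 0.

Check ratios: 20 / 10 = 2.0
Common ratio r = 2.
First term a = 10.
Formula: S_i = 10 * 2^i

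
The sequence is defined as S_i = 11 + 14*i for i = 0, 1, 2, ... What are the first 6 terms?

This is an arithmetic sequence.
i=0: S_0 = 11 + 14*0 = 11
i=1: S_1 = 11 + 14*1 = 25
i=2: S_2 = 11 + 14*2 = 39
i=3: S_3 = 11 + 14*3 = 53
i=4: S_4 = 11 + 14*4 = 67
i=5: S_5 = 11 + 14*5 = 81
The first 6 terms are: [11, 25, 39, 53, 67, 81]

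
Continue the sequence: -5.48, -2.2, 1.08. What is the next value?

Differences: -2.2 - -5.48 = 3.28
This is an arithmetic sequence with common difference d = 3.28.
Next term = 1.08 + 3.28 = 4.36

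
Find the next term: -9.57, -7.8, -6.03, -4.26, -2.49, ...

Differences: -7.8 - -9.57 = 1.77
This is an arithmetic sequence with common difference d = 1.77.
Next term = -2.49 + 1.77 = -0.72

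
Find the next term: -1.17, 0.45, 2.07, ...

Differences: 0.45 - -1.17 = 1.62
This is an arithmetic sequence with common difference d = 1.62.
Next term = 2.07 + 1.62 = 3.69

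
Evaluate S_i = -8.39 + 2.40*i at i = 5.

S_5 = -8.39 + 2.4*5 = -8.39 + 12.0 = 3.61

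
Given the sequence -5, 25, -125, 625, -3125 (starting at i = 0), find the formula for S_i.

Check ratios: 25 / -5 = -5.0
Common ratio r = -5.
First term a = -5.
Formula: S_i = -5 * (-5)^i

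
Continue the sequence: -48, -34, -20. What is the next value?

Differences: -34 - -48 = 14
This is an arithmetic sequence with common difference d = 14.
Next term = -20 + 14 = -6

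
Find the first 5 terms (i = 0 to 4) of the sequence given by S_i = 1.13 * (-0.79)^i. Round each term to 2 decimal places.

This is a geometric sequence.
i=0: S_0 = 1.13 * (-0.79)^0 = 1.13
i=1: S_1 = 1.13 * (-0.79)^1 ≈ -0.89
i=2: S_2 = 1.13 * (-0.79)^2 ≈ 0.71
i=3: S_3 = 1.13 * (-0.79)^3 ≈ -0.56
i=4: S_4 = 1.13 * (-0.79)^4 ≈ 0.44
The first 5 terms are: [1.13, -0.89, 0.71, -0.56, 0.44]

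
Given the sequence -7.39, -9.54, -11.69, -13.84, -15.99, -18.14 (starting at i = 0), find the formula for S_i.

Check differences: -9.54 - -7.39 = -2.15
-11.69 - -9.54 = -2.15
Common difference d = -2.15.
First term a = -7.39.
Formula: S_i = -7.39 - 2.15*i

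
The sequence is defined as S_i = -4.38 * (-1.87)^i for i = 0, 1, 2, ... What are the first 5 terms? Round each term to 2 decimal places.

This is a geometric sequence.
i=0: S_0 = -4.38 * (-1.87)^0 = -4.38
i=1: S_1 = -4.38 * (-1.87)^1 ≈ 8.19
i=2: S_2 = -4.38 * (-1.87)^2 ≈ -15.32
i=3: S_3 = -4.38 * (-1.87)^3 ≈ 28.64
i=4: S_4 = -4.38 * (-1.87)^4 ≈ -53.56
The first 5 terms are: [-4.38, 8.19, -15.32, 28.64, -53.56]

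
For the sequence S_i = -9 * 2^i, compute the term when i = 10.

S_10 = -9 * 2^10 = -9 * 1024 = -9216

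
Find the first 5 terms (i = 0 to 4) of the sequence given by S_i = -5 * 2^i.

This is a geometric sequence.
i=0: S_0 = -5 * 2^0 = -5
i=1: S_1 = -5 * 2^1 = -10
i=2: S_2 = -5 * 2^2 = -20
i=3: S_3 = -5 * 2^3 = -40
i=4: S_4 = -5 * 2^4 = -80
The first 5 terms are: [-5, -10, -20, -40, -80]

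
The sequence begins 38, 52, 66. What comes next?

Differences: 52 - 38 = 14
This is an arithmetic sequence with common difference d = 14.
Next term = 66 + 14 = 80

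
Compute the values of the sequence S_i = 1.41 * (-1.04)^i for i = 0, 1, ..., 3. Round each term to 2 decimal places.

This is a geometric sequence.
i=0: S_0 = 1.41 * (-1.04)^0 = 1.41
i=1: S_1 = 1.41 * (-1.04)^1 ≈ -1.47
i=2: S_2 = 1.41 * (-1.04)^2 ≈ 1.53
i=3: S_3 = 1.41 * (-1.04)^3 ≈ -1.59
The first 4 terms are: [1.41, -1.47, 1.53, -1.59]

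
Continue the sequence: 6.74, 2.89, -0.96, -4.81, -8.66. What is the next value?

Differences: 2.89 - 6.74 = -3.85
This is an arithmetic sequence with common difference d = -3.85.
Next term = -8.66 + -3.85 = -12.51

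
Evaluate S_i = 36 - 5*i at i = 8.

S_8 = 36 + -5*8 = 36 + -40 = -4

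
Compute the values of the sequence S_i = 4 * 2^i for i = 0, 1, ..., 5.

This is a geometric sequence.
i=0: S_0 = 4 * 2^0 = 4
i=1: S_1 = 4 * 2^1 = 8
i=2: S_2 = 4 * 2^2 = 16
i=3: S_3 = 4 * 2^3 = 32
i=4: S_4 = 4 * 2^4 = 64
i=5: S_5 = 4 * 2^5 = 128
The first 6 terms are: [4, 8, 16, 32, 64, 128]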